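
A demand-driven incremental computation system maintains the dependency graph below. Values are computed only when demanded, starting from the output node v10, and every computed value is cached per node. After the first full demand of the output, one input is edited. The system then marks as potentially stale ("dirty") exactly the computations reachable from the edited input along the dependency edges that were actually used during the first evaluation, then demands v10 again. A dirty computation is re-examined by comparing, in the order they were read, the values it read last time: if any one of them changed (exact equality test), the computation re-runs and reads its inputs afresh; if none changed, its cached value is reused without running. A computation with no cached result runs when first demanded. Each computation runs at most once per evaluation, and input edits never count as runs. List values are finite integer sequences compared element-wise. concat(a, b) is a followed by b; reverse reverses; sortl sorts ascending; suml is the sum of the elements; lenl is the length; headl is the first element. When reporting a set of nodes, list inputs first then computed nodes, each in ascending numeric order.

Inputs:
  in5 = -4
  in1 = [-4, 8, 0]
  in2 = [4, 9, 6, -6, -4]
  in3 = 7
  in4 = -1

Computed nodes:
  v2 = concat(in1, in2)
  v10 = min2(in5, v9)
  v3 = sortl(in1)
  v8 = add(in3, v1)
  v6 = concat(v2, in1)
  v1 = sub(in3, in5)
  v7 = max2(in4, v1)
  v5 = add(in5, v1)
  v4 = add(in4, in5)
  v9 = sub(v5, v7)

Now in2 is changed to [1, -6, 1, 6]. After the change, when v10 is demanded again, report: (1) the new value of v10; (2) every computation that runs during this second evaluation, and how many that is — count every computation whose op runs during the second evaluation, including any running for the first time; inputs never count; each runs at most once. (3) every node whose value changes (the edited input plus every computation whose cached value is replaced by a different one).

New value of v10: -4.
Computations that run: none — 0 in total.
Values that change: in2.
Key observation: in2 is never demanded by the output, so the edit triggers no recomputation at all.

First evaluation (everything demanded from the output):
  v1 = sub(7, -4) = 11
  v5 = add(-4, 11) = 7
  v7 = max2(-1, 11) = 11
  v9 = sub(7, 11) = -4
  v10 = min2(-4, -4) = -4

Propagation after the edit:
  in2 feeds no computation that the output demands — nothing is marked dirty and nothing runs.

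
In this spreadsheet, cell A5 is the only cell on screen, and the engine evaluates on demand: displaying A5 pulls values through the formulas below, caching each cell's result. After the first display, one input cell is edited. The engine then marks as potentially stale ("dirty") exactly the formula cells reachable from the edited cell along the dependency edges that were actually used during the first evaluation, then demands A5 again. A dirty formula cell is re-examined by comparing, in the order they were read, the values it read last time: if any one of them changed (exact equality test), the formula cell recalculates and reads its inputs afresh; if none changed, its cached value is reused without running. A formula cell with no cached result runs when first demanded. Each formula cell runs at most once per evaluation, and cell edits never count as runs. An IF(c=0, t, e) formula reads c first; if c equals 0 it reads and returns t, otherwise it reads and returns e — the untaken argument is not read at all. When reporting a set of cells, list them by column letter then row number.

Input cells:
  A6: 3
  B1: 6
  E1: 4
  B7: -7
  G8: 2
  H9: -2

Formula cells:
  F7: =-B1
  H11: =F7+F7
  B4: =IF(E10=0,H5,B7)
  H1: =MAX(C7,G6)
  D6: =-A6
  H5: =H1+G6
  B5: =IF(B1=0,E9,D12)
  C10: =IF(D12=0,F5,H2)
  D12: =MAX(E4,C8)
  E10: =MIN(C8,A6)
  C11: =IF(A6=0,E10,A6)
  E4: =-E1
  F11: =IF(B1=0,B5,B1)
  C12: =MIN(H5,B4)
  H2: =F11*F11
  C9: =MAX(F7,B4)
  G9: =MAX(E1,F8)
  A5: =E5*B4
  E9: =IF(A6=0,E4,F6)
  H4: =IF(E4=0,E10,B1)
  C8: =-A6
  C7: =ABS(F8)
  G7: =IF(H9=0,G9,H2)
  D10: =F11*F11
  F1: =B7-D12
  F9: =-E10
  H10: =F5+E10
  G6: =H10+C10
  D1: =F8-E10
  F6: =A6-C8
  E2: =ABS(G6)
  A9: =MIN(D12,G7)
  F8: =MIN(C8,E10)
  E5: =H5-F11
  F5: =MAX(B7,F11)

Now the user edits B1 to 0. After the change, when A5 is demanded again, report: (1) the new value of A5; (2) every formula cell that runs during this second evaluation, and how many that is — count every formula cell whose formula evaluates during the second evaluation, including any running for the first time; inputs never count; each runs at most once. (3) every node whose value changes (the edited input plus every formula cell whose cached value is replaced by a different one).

A5 now evaluates to -504.
Run set: B5, E9, F6, F11 (4 run).
Changed values: B1.
The important point: the flipped condition pulls in fresh nodes; B5, E9, F6 run for the first time.

Initial pass — values computed on the first demand:
  C8 = -(3) = -3
  E4 = -(4) = -4
  D12 = MAX(-4, -3) = -3
  E10 = MIN(-3, 3) = -3
  F8 = MIN(-3, -3) = -3
  C7 = ABS(-3) = 3
  F11 = IF(B1=0: B1=6 -> else branch B1) = 6
  F5 = MAX(-7, 6) = 6
  H2 = 6 * 6 = 36
  C10 = IF(D12=0: D12=-3 -> else branch H2) = 36
  H10 = 6 + -3 = 3
  G6 = 3 + 36 = 39
  H1 = MAX(3, 39) = 39
  H5 = 39 + 39 = 78
  B4 = IF(E10=0: E10=-3 -> else branch B7) = -7
  E5 = 78 - 6 = 72
  A5 = 72 * -7 = -504

Second demand — change propagation:
  F6: newly demanded (no cache) — executes and yields 6.
  E9: newly demanded (no cache) — executes and yields 6.
  B5: newly demanded (no cache) — executes and yields 6.
  F11: re-runs because B1 6->0; B1 6->0; new result 6 (unchanged).
  F5: re-examined; everything it read last time is the same (B7 unchanged, F11 unchanged) — cache 6 kept, no run.
  H2: re-examined; everything it read last time is the same (F11 unchanged, F11 unchanged) — cache 36 kept, no run.
  C10: re-examined; everything it read last time is the same (D12 unchanged, H2 unchanged) — cache 36 kept, no run.
  H10: re-examined; everything it read last time is the same (F5 unchanged, E10 unchanged) — cache 3 kept, no run.
  G6: re-examined; everything it read last time is the same (H10 unchanged, C10 unchanged) — cache 39 kept, no run.
  H1: re-examined; everything it read last time is the same (C7 unchanged, G6 unchanged) — cache 39 kept, no run.
  H5: re-examined; everything it read last time is the same (H1 unchanged, G6 unchanged) — cache 78 kept, no run.
  E5: re-examined; everything it read last time is the same (H5 unchanged, F11 unchanged) — cache 72 kept, no run.
  A5: re-examined; everything it read last time is the same (E5 unchanged, B4 unchanged) — cache -504 kept, no run.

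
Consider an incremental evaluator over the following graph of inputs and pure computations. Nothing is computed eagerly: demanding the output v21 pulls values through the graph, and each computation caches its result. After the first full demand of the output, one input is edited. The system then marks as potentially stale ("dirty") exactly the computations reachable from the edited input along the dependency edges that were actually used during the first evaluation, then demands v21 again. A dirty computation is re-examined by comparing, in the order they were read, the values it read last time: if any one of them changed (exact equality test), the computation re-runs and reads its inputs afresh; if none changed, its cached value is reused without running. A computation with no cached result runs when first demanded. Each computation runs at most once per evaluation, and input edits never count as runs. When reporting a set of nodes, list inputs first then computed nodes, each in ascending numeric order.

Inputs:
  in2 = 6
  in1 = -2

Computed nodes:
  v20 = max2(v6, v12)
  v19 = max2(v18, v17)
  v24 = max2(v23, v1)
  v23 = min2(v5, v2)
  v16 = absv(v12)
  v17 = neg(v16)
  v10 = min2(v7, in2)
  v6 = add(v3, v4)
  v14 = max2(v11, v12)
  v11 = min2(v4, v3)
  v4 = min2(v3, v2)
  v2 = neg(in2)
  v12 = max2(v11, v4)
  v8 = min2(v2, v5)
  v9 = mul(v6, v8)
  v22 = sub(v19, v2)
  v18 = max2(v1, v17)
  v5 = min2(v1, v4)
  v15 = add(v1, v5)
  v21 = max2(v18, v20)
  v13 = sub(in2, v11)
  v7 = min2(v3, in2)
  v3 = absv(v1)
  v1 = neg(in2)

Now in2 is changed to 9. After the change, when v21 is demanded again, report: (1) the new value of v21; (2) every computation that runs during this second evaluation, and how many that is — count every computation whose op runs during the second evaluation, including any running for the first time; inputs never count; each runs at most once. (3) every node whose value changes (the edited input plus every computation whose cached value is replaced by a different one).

v21 now evaluates to 0.
Run set: v1, v2, v3, v4, v6, v11, v12, v16, v17, v18, v20, v21 (12 run).
Changed values: in2, v1, v2, v3, v4, v11, v12, v16, v17, v18.

Initial pass — values computed on the first demand:
  v1 = neg(6) = -6
  v2 = neg(6) = -6
  v3 = absv(-6) = 6
  v4 = min2(6, -6) = -6
  v6 = add(6, -6) = 0
  v11 = min2(-6, 6) = -6
  v12 = max2(-6, -6) = -6
  v16 = absv(-6) = 6
  v17 = neg(6) = -6
  v18 = max2(-6, -6) = -6
  v20 = max2(0, -6) = 0
  v21 = max2(-6, 0) = 0

Second demand — change propagation:
  v1: re-runs because in2 6->9; new result -9.
  v2: re-runs because in2 6->9; new result -9.
  v3: re-runs because v1 -6->-9; new result 9.
  v4: re-runs because v3 6->9; v2 -6->-9; new result -9.
  v6: re-runs because v3 6->9; v4 -6->-9; new result 0 (unchanged).
  v11: re-runs because v4 -6->-9; v3 6->9; new result -9.
  v12: re-runs because v11 -6->-9; v4 -6->-9; new result -9.
  v16: re-runs because v12 -6->-9; new result 9.
  v17: re-runs because v16 6->9; new result -9.
  v18: re-runs because v1 -6->-9; v17 -6->-9; new result -9.
  v20: re-runs because v12 -6->-9; new result 0 (unchanged).
  v21: re-runs because v18 -6->-9; new result 0 (unchanged).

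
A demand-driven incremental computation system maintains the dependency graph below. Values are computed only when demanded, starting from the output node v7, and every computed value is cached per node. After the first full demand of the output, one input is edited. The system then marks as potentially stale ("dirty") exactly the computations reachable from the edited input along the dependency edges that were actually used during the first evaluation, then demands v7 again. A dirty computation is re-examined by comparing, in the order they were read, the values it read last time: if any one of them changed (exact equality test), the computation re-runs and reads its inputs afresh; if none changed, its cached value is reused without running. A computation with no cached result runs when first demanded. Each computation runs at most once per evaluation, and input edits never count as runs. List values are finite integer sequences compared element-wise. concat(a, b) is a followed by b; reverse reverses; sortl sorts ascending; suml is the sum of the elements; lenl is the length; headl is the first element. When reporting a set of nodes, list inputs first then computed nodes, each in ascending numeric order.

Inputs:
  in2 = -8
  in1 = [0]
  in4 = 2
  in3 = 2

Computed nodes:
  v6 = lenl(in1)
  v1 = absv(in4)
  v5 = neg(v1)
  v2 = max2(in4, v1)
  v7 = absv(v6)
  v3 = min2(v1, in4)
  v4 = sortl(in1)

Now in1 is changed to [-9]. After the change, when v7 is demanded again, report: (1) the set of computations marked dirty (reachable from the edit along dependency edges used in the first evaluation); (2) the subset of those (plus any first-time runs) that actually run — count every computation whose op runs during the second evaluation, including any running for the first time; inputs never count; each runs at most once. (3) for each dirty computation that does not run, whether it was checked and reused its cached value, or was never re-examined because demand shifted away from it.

Marked dirty: v6, v7.
Computations that run: v6 — 1 in total.
Checked but reused from cache: v7.
Key observation: the change is absorbed at v6 — it re-runs but produces the same value, and the output's value is unchanged.

First evaluation (everything demanded from the output):
  v6 = lenl([0]) = 1
  v7 = absv(1) = 1

Propagation after the edit:
  v6: runs — in1 [0]->[-9]; result 1 (same value as before).
  v7: checked — values it read are unchanged (v6 unchanged); reused cached 1 without running.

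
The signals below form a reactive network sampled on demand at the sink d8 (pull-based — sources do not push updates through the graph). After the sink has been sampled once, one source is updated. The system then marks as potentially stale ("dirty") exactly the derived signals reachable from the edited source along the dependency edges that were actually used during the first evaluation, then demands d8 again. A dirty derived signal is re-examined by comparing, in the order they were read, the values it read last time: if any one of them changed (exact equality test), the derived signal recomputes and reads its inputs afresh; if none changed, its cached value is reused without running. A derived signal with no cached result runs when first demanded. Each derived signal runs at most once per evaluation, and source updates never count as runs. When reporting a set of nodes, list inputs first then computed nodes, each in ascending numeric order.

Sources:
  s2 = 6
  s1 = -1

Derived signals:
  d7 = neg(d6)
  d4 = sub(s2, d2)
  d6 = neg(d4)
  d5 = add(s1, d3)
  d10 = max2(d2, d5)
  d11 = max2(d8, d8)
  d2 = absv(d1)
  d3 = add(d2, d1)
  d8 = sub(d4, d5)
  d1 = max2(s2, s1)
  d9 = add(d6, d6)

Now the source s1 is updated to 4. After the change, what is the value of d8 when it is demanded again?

d8 now evaluates to -16.
The important point: at d2 every value read last time is unchanged, so the dirty flag clears without a run.

Initial pass — values computed on the first demand:
  d1 = max2(6, -1) = 6
  d2 = absv(6) = 6
  d3 = add(6, 6) = 12
  d4 = sub(6, 6) = 0
  d5 = add(-1, 12) = 11
  d8 = sub(0, 11) = -11

Second demand — change propagation:
  d1: re-runs because s1 -1->4; new result 6 (unchanged).
  d2: re-examined; everything it read last time is the same (d1 unchanged) — cache 6 kept, no run.
  d3: re-examined; everything it read last time is the same (d2 unchanged, d1 unchanged) — cache 12 kept, no run.
  d4: re-examined; everything it read last time is the same (s2 unchanged, d2 unchanged) — cache 0 kept, no run.
  d5: re-runs because s1 -1->4; new result 16.
  d8: re-runs because d5 11->16; new result -16.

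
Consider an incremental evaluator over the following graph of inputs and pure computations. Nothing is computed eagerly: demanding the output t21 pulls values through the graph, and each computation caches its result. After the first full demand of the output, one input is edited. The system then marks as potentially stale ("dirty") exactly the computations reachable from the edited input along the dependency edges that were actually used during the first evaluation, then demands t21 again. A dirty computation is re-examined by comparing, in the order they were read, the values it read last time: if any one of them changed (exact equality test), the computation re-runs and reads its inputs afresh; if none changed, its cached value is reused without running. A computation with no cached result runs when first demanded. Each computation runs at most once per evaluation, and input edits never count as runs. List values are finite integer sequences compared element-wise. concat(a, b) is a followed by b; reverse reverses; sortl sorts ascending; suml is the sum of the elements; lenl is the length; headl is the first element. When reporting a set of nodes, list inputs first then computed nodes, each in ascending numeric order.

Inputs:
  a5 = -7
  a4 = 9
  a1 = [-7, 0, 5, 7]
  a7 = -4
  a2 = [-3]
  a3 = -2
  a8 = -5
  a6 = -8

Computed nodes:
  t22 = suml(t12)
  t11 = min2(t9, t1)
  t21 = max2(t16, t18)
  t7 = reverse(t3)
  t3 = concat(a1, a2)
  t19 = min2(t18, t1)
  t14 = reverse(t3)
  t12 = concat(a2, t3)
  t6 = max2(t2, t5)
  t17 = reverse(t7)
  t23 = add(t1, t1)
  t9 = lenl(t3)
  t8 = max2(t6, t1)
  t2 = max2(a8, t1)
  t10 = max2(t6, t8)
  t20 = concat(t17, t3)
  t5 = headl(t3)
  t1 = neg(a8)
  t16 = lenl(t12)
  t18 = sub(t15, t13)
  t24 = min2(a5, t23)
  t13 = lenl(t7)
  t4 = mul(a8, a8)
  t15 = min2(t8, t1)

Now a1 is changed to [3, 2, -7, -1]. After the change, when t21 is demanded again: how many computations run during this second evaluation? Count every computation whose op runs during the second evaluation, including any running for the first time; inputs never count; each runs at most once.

Initial pass — values computed on the first demand:
  t1 = neg(-5) = 5
  t2 = max2(-5, 5) = 5
  t3 = concat([-7, 0, 5, 7], [-3]) = [-7, 0, 5, 7, -3]
  t5 = headl([-7, 0, 5, 7, -3]) = -7
  t6 = max2(5, -7) = 5
  t7 = reverse([-7, 0, 5, 7, -3]) = [-3, 7, 5, 0, -7]
  t8 = max2(5, 5) = 5
  t12 = concat([-3], [-7, 0, 5, 7, -3]) = [-3, -7, 0, 5, 7, -3]
  t13 = lenl([-3, 7, 5, 0, -7]) = 5
  t15 = min2(5, 5) = 5
  t16 = lenl([-3, -7, 0, 5, 7, -3]) = 6
  t18 = sub(5, 5) = 0
  t21 = max2(6, 0) = 6

Second demand — change propagation:
  t3: re-runs because a1 [-7, 0, 5, 7]->[3, 2, -7, -1]; new result [3, 2, -7, -1, -3].
  t5: re-runs because t3 [-7, 0, 5, 7, -3]->[3, 2, -7, -1, -3]; new result 3.
  t6: re-runs because t5 -7->3; new result 5 (unchanged).
  t7: re-runs because t3 [-7, 0, 5, 7, -3]->[3, 2, -7, -1, -3]; new result [-3, -1, -7, 2, 3].
  t8: re-examined; everything it read last time is the same (t6 unchanged, t1 unchanged) — cache 5 kept, no run.
  t12: re-runs because t3 [-7, 0, 5, 7, -3]->[3, 2, -7, -1, -3]; new result [-3, 3, 2, -7, -1, -3].
  t13: re-runs because t7 [-3, 7, 5, 0, -7]->[-3, -1, -7, 2, 3]; new result 5 (unchanged).
  t15: re-examined; everything it read last time is the same (t8 unchanged, t1 unchanged) — cache 5 kept, no run.
  t16: re-runs because t12 [-3, -7, 0, 5, 7, -3]->[-3, 3, 2, -7, -1, -3]; new result 6 (unchanged).
  t18: re-examined; everything it read last time is the same (t15 unchanged, t13 unchanged) — cache 0 kept, no run.
  t21: re-examined; everything it read last time is the same (t16 unchanged, t18 unchanged) — cache 6 kept, no run.

The important point: at t8 every value read last time is unchanged, so the dirty flag clears without a run.

Run set: t3, t5, t6, t7, t12, t13, t16 (7 run).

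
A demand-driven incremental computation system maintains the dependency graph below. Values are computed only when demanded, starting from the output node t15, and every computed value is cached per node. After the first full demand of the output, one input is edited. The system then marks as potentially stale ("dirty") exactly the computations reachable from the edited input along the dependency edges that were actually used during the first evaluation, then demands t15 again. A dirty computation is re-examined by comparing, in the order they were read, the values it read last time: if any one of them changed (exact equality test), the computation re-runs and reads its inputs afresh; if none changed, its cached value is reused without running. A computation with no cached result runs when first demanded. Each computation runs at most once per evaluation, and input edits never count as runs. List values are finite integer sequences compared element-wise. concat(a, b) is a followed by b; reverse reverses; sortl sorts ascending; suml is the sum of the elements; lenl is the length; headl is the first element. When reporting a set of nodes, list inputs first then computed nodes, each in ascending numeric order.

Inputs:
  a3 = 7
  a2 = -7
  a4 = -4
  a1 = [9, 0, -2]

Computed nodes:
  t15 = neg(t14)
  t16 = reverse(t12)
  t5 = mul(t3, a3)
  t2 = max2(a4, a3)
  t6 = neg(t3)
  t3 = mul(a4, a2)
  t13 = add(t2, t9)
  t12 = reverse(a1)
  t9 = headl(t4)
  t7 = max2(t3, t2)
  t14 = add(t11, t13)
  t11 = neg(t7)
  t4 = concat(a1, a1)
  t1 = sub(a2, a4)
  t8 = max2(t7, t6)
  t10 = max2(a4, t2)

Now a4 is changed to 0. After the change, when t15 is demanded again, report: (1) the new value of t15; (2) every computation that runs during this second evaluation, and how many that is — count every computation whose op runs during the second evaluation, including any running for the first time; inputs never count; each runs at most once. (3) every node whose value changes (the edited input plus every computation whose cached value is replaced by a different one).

New value of t15: -9.
Computations that run: t2, t3, t7, t11, t14, t15 — 6 in total.
Values that change: a4, t3, t7, t11, t14, t15.
Key observation: the cutoff stops propagation at t13 — its inputs' values are unchanged, so it reuses its cache.

First evaluation (everything demanded from the output):
  t2 = max2(-4, 7) = 7
  t3 = mul(-4, -7) = 28
  t4 = concat([9, 0, -2], [9, 0, -2]) = [9, 0, -2, 9, 0, -2]
  t7 = max2(28, 7) = 28
  t9 = headl([9, 0, -2, 9, 0, -2]) = 9
  t11 = neg(28) = -28
  t13 = add(7, 9) = 16
  t14 = add(-28, 16) = -12
  t15 = neg(-12) = 12

Propagation after the edit:
  t2: runs — a4 -4->0; result 7 (same value as before).
  t3: runs — a4 -4->0; result 0.
  t7: runs — t3 28->0; result 7.
  t11: runs — t7 28->7; result -7.
  t13: checked — values it read are unchanged (t2 unchanged, t9 unchanged); reused cached 16 without running.
  t14: runs — t11 -28->-7; result 9.
  t15: runs — t14 -12->9; result -9.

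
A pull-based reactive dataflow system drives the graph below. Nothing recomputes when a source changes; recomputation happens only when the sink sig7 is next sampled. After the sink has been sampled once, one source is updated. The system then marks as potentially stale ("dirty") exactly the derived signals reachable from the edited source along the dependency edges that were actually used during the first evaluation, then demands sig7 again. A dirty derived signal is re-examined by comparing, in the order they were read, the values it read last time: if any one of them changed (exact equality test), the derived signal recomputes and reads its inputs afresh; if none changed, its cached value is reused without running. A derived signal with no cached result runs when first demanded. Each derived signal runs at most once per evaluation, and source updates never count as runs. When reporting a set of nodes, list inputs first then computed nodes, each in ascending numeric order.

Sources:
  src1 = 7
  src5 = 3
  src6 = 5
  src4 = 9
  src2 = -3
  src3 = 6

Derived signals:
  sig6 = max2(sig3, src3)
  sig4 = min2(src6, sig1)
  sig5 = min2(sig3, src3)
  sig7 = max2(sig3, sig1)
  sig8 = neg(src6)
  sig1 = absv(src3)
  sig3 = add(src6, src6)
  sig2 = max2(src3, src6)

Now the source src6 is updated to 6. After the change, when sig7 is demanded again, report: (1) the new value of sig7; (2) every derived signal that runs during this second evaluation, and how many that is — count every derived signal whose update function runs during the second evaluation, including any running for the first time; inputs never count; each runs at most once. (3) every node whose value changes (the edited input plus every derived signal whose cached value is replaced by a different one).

New value of sig7: 12.
Derived signals that run: sig3, sig7 — 2 in total.
Values that change: src6, sig3, sig7.

First evaluation (everything demanded from the output):
  sig1 = absv(6) = 6
  sig3 = add(5, 5) = 10
  sig7 = max2(10, 6) = 10

Propagation after the edit:
  sig3: runs — src6 5->6; src6 5->6; result 12.
  sig7: runs — sig3 10->12; result 12.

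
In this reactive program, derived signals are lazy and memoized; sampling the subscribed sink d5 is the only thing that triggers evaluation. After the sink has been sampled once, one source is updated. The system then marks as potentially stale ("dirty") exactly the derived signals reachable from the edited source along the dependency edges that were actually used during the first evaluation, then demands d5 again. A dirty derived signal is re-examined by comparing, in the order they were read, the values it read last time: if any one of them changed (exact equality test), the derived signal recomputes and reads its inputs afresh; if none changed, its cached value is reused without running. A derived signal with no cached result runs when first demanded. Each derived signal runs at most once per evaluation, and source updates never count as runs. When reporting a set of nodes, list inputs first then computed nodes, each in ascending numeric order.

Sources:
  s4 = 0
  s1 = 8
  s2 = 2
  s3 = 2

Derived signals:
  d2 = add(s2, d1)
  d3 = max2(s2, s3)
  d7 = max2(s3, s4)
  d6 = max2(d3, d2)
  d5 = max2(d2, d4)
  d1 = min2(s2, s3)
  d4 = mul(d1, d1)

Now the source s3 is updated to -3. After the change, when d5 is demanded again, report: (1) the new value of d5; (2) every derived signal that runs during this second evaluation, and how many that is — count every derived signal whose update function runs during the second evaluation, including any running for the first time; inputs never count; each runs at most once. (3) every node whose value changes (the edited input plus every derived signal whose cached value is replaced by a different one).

Demanding d5 again yields 9.
4 derived signals run: d1, d2, d4, d5.
The nodes whose values change: s3, d1, d2, d4, d5.

First demand of the output computes:
  d1 = min2(2, 2) = 2
  d2 = add(2, 2) = 4
  d4 = mul(2, 2) = 4
  d5 = max2(4, 4) = 4

After the edit, cleaning proceeds:
  d1: a read changed (s3 2->-3) — executes, giving -3.
  d2: a read changed (d1 2->-3) — executes, giving -1.
  d4: a read changed (d1 2->-3; d1 2->-3) — executes, giving 9.
  d5: a read changed (d2 4->-1; d4 4->9) — executes, giving 9.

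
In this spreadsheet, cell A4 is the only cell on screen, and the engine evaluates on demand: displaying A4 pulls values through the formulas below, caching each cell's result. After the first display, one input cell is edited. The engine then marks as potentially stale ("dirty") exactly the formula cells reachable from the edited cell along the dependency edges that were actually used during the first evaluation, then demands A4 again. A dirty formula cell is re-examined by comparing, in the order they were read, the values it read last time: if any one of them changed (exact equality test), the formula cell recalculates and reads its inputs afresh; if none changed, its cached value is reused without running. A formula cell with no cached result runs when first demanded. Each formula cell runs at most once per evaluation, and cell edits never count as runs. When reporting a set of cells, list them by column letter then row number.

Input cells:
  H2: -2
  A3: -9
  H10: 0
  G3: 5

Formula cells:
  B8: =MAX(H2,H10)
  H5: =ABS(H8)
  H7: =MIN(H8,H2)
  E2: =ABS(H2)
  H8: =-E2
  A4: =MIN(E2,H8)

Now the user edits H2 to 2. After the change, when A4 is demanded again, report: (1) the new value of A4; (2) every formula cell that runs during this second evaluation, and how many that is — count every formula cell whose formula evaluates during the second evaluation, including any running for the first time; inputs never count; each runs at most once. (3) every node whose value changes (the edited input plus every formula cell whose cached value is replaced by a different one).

A4 now evaluates to -2.
Run set: E2 (1 run).
Changed values: H2.
The important point: E2 recomputes to an identical value, and the output ends up unchanged.

Initial pass — values computed on the first demand:
  E2 = ABS(-2) = 2
  H8 = -(2) = -2
  A4 = MIN(2, -2) = -2

Second demand — change propagation:
  E2: re-runs because H2 -2->2; new result 2 (unchanged).
  H8: re-examined; everything it read last time is the same (E2 unchanged) — cache -2 kept, no run.
  A4: re-examined; everything it read last time is the same (E2 unchanged, H8 unchanged) — cache -2 kept, no run.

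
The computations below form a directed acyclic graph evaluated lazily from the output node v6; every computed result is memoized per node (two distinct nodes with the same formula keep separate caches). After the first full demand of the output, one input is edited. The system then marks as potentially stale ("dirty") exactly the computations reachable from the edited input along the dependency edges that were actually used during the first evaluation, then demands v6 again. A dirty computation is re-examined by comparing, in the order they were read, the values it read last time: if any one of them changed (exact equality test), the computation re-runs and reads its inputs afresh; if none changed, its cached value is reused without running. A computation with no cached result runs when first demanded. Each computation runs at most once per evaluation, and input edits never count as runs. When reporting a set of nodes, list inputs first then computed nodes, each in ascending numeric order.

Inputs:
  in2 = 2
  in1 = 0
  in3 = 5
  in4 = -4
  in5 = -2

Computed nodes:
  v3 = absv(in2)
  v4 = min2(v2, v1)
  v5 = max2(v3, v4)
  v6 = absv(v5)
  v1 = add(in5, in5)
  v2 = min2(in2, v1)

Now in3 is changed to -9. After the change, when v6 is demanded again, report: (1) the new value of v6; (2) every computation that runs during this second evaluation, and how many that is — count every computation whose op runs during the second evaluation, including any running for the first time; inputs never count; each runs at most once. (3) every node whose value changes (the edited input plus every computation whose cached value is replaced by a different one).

First demand of the output computes:
  v1 = add(-2, -2) = -4
  v2 = min2(2, -4) = -4
  v3 = absv(2) = 2
  v4 = min2(-4, -4) = -4
  v5 = max2(2, -4) = 2
  v6 = absv(2) = 2

After the edit, cleaning proceeds:
  no node depends on in3 at all; the second demand re-runs nothing.

Note the shortcut — nothing in the graph depends on in3 at all, so no recomputation happens.

Demanding v6 again yields 2.
0 computations run: none.
The nodes whose values change: in3.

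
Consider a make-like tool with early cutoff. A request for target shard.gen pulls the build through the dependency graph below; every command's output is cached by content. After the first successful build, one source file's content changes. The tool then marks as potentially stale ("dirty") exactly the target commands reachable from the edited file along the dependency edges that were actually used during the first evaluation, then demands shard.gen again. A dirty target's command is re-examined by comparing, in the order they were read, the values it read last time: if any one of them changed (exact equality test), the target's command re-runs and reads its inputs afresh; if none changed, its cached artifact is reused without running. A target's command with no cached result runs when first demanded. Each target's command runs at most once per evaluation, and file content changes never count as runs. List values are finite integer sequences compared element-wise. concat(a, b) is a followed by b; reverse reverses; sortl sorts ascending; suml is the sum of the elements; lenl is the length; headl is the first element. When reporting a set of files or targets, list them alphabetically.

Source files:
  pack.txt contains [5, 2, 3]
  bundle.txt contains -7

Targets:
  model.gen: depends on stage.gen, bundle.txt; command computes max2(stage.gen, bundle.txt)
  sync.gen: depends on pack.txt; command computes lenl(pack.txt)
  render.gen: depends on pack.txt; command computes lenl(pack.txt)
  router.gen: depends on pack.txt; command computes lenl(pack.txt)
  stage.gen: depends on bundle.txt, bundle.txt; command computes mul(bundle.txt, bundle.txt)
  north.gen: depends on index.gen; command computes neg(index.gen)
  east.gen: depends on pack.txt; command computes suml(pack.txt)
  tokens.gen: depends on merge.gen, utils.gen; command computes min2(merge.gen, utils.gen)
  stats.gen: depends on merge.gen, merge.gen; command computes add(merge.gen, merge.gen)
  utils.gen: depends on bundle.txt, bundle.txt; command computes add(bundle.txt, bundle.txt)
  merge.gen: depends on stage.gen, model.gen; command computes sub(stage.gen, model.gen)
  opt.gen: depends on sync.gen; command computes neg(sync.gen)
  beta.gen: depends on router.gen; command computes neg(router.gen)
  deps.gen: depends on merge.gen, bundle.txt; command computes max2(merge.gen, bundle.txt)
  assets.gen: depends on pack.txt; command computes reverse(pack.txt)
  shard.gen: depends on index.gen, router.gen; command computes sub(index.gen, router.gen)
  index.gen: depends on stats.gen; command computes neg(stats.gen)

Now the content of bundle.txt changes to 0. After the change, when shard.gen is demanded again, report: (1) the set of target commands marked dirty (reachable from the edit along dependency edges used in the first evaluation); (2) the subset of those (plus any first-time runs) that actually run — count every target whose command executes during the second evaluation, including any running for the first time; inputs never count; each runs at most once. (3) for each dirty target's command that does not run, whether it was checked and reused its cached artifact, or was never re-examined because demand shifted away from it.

The edit dirties: index.gen, merge.gen, model.gen, shard.gen, stage.gen, stats.gen.
3 target commands run: merge.gen, model.gen, stage.gen.
Cache hits after checking: index.gen, shard.gen, stats.gen.
Note the absorption at merge.gen: it re-runs yet its value is the same, leaving the output's value untouched.

First demand of the output computes:
  router.gen = lenl([5, 2, 3]) = 3
  stage.gen = mul(-7, -7) = 49
  model.gen = max2(49, -7) = 49
  merge.gen = sub(49, 49) = 0
  stats.gen = add(0, 0) = 0
  index.gen = neg(0) = 0
  shard.gen = sub(0, 3) = -3

After the edit, cleaning proceeds:
  stage.gen: a read changed (bundle.txt -7->0; bundle.txt -7->0) — executes, giving 0.
  model.gen: a read changed (stage.gen 49->0; bundle.txt -7->0) — executes, giving 0.
  merge.gen: a read changed (stage.gen 49->0; model.gen 49->0) — executes, giving 0 — identical to its old value.
  stats.gen: dirty, but its reads are unchanged (merge.gen unchanged, merge.gen unchanged); cached 0 stands.
  index.gen: dirty, but its reads are unchanged (stats.gen unchanged); cached 0 stands.
  shard.gen: dirty, but its reads are unchanged (index.gen unchanged, router.gen unchanged); cached -3 stands.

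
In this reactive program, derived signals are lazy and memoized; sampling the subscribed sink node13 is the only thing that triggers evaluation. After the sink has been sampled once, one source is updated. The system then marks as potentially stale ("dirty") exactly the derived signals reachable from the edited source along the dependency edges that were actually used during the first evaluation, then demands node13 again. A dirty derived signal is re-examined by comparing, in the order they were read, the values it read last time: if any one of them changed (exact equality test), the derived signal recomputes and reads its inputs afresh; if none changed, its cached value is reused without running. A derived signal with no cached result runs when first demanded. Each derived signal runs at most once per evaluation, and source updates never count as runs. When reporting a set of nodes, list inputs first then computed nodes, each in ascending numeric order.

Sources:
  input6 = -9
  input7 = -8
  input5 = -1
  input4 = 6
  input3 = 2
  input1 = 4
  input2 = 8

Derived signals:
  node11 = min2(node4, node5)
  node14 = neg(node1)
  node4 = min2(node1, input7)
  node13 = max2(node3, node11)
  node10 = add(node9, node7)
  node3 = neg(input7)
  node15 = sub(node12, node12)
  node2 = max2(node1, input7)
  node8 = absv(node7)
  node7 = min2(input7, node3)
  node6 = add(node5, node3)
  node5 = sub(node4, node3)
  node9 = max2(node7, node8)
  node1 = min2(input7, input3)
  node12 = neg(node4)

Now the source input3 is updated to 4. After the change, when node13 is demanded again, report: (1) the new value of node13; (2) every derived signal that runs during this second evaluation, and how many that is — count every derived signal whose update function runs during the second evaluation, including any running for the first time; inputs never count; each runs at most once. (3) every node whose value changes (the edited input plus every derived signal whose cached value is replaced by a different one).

Demanding node13 again yields 8.
1 derived signals run: node1.
The nodes whose values change: input3.
Note the absorption at node1: it re-runs yet its value is the same, leaving the output's value untouched.

First demand of the output computes:
  node1 = min2(-8, 2) = -8
  node3 = neg(-8) = 8
  node4 = min2(-8, -8) = -8
  node5 = sub(-8, 8) = -16
  node11 = min2(-8, -16) = -16
  node13 = max2(8, -16) = 8

After the edit, cleaning proceeds:
  node1: a read changed (input3 2->4) — executes, giving -8 — identical to its old value.
  node4: dirty, but its reads are unchanged (node1 unchanged, input7 unchanged); cached -8 stands.
  node5: dirty, but its reads are unchanged (node4 unchanged, node3 unchanged); cached -16 stands.
  node11: dirty, but its reads are unchanged (node4 unchanged, node5 unchanged); cached -16 stands.
  node13: dirty, but its reads are unchanged (node3 unchanged, node11 unchanged); cached 8 stands.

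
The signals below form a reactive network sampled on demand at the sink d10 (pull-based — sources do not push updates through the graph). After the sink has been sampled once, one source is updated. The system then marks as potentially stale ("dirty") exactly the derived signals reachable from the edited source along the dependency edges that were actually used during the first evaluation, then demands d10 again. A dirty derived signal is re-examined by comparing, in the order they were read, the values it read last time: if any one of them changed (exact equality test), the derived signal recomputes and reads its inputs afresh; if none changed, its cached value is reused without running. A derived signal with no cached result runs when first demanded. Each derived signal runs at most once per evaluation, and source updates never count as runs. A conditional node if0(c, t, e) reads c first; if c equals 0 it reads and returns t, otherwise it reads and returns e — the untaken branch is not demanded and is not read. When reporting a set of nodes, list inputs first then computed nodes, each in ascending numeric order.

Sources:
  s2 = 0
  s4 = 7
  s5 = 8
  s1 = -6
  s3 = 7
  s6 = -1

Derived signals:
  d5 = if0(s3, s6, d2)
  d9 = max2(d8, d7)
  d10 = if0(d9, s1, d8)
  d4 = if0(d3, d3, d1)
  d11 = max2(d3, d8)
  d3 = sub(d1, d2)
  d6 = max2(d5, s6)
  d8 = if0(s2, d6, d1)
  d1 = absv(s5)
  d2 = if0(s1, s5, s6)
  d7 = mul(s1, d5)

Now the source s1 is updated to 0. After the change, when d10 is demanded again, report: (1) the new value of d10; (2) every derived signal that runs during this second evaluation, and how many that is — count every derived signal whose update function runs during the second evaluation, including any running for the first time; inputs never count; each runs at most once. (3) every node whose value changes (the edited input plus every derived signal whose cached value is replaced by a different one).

d10 now evaluates to 8.
Run set: d2, d5, d6, d7, d8, d9, d10 (7 run).
Changed values: s1, d2, d5, d6, d7, d8, d9, d10.

Initial pass — values computed on the first demand:
  d2 = if0(s1=-6 -> else branch s6) = -1
  d5 = if0(s3=7 -> else branch d2) = -1
  d6 = max2(-1, -1) = -1
  d7 = mul(-6, -1) = 6
  d8 = if0(s2=0 -> then branch d6) = -1
  d9 = max2(-1, 6) = 6
  d10 = if0(d9=6 -> else branch d8) = -1

Second demand — change propagation:
  d2: re-runs because s1 -6->0; new result 8.
  d5: re-runs because d2 -1->8; new result 8.
  d6: re-runs because d5 -1->8; new result 8.
  d7: re-runs because s1 -6->0; d5 -1->8; new result 0.
  d8: re-runs because d6 -1->8; new result 8.
  d9: re-runs because d8 -1->8; d7 6->0; new result 8.
  d10: re-runs because d9 6->8; d8 -1->8; new result 8.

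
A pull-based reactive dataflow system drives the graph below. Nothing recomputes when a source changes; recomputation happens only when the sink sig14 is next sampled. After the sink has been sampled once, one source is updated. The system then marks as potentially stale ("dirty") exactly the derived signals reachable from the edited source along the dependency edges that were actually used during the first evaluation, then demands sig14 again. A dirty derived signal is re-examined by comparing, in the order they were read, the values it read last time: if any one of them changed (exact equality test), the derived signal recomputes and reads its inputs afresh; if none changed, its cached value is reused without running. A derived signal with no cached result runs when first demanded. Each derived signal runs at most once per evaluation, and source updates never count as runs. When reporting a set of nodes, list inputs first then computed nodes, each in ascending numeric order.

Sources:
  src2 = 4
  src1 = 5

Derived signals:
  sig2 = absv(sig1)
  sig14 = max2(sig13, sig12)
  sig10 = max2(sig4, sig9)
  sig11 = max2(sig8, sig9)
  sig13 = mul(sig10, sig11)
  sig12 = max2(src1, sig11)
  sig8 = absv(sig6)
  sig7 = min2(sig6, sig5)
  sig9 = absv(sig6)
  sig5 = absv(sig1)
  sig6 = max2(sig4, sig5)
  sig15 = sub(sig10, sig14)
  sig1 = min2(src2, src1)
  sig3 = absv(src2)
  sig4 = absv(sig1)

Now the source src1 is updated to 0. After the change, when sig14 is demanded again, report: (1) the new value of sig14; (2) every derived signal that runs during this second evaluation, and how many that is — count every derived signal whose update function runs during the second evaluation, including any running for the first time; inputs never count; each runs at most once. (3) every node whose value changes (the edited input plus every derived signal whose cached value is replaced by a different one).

First evaluation (everything demanded from the output):
  sig1 = min2(4, 5) = 4
  sig4 = absv(4) = 4
  sig5 = absv(4) = 4
  sig6 = max2(4, 4) = 4
  sig8 = absv(4) = 4
  sig9 = absv(4) = 4
  sig10 = max2(4, 4) = 4
  sig11 = max2(4, 4) = 4
  sig12 = max2(5, 4) = 5
  sig13 = mul(4, 4) = 16
  sig14 = max2(16, 5) = 16

Propagation after the edit:
  sig1: runs — src1 5->0; result 0.
  sig4: runs — sig1 4->0; result 0.
  sig5: runs — sig1 4->0; result 0.
  sig6: runs — sig4 4->0; sig5 4->0; result 0.
  sig8: runs — sig6 4->0; result 0.
  sig9: runs — sig6 4->0; result 0.
  sig10: runs — sig4 4->0; sig9 4->0; result 0.
  sig11: runs — sig8 4->0; sig9 4->0; result 0.
  sig12: runs — src1 5->0; sig11 4->0; result 0.
  sig13: runs — sig10 4->0; sig11 4->0; result 0.
  sig14: runs — sig13 16->0; sig12 5->0; result 0.

New value of sig14: 0.
Derived signals that run: sig1, sig4, sig5, sig6, sig8, sig9, sig10, sig11, sig12, sig13, sig14 — 11 in total.
Values that change: src1, sig1, sig4, sig5, sig6, sig8, sig9, sig10, sig11, sig12, sig13, sig14.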